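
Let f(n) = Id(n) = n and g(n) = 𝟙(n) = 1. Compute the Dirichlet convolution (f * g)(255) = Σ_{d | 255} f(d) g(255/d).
(Id * 𝟙)(255) = 432

Divisors of 255: [1, 3, 5, 15, 17, 51, 85, 255]. For each d | 255:
  d = 1: Id(1) · 𝟙(255/1) = 1 · 1 = 1
  d = 3: Id(3) · 𝟙(255/3) = 3 · 1 = 3
  d = 5: Id(5) · 𝟙(255/5) = 5 · 1 = 5
  d = 15: Id(15) · 𝟙(255/15) = 15 · 1 = 15
  d = 17: Id(17) · 𝟙(255/17) = 17 · 1 = 17
  d = 51: Id(51) · 𝟙(255/51) = 51 · 1 = 51
  d = 85: Id(85) · 𝟙(255/85) = 85 · 1 = 85
  d = 255: Id(255) · 𝟙(255/255) = 255 · 1 = 255
Summing: (Id * 𝟙)(255) = 1 + 3 + 5 + 15 + 17 + 51 + 85 + 255 = 432.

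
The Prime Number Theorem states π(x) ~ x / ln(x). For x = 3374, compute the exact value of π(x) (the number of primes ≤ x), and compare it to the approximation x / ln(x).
π(3374) = 476;  x/ln(x) ≈ 415.32;  relative error ≈ 12.75%.

Directly count primes up to 3374: π(3374) = 476. The PNT approximation gives 3374/ln(3374) ≈ 3374/8.12385 ≈ 415.32. Relative error (π(x) − x/ln(x)) / π(x) ≈ 12.75%; the approximation is known to undercount slightly (Li(x) is a better estimate).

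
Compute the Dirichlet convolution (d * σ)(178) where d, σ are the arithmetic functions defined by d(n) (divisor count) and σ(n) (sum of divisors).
(d * σ)(178) = 460

Divisors of 178: [1, 2, 89, 178]. For each d | 178:
  d = 1: d(1) · σ(178/1) = 1 · 270 = 270
  d = 2: d(2) · σ(178/2) = 2 · 90 = 180
  d = 89: d(89) · σ(178/89) = 2 · 3 = 6
  d = 178: d(178) · σ(178/178) = 4 · 1 = 4
Summing: (d * σ)(178) = 270 + 180 + 6 + 4 = 460.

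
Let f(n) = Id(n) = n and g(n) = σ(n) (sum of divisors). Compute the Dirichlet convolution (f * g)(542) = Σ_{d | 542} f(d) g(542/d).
(Id * σ)(542) = 2715

Divisors of 542: [1, 2, 271, 542]. For each d | 542:
  d = 1: Id(1) · σ(542/1) = 1 · 816 = 816
  d = 2: Id(2) · σ(542/2) = 2 · 272 = 544
  d = 271: Id(271) · σ(542/271) = 271 · 3 = 813
  d = 542: Id(542) · σ(542/542) = 542 · 1 = 542
Summing: (Id * σ)(542) = 816 + 544 + 813 + 542 = 2715.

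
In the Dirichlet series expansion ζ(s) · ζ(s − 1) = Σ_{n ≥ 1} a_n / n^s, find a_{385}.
σ(385) = 576

In the product (Σ m^0/m^s)(Σ k / k^s) = Σ (Σ_{d | n} d) / n^s, the coefficient of 1/n^s is σ(n) = Σ_{d | n} d. For n = 385, divisors are [1, 5, 7, 11, 35, 55, 77, 385]; summing: σ(385) = 576.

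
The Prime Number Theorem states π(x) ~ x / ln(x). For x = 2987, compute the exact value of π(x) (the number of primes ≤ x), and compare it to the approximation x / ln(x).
π(2987) = 429;  x/ln(x) ≈ 373.28;  relative error ≈ 12.99%.

Directly count primes up to 2987: π(2987) = 429. The PNT approximation gives 2987/ln(2987) ≈ 2987/8.00202 ≈ 373.28. Relative error (π(x) − x/ln(x)) / π(x) ≈ 12.99%; the approximation is known to undercount slightly (Li(x) is a better estimate).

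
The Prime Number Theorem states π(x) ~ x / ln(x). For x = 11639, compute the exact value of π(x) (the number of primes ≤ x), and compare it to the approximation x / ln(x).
π(11639) = 1399;  x/ln(x) ≈ 1243.20;  relative error ≈ 11.14%.

Directly count primes up to 11639: π(11639) = 1399. The PNT approximation gives 11639/ln(11639) ≈ 11639/9.36212 ≈ 1243.20. Relative error (π(x) − x/ln(x)) / π(x) ≈ 11.14%; the approximation is known to undercount slightly (Li(x) is a better estimate).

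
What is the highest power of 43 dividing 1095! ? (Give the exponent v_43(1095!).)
v_43(1095!) = 25

Legendre's formula: v_p(n!) = Σ_{k ≥ 1} ⌊n / p^k⌋. For p = 43, n = 1095, the terms are:
  ⌊1095/43^1⌋ = ⌊1095/43⌋ = 25
(the next term ⌊1095/43^2⌋ = 0, terminating the sum). Summing: v_43(1095!) = 25 = 25.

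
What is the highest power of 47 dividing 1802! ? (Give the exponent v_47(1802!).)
v_47(1802!) = 38

Legendre's formula: v_p(n!) = Σ_{k ≥ 1} ⌊n / p^k⌋. For p = 47, n = 1802, the terms are:
  ⌊1802/47^1⌋ = ⌊1802/47⌋ = 38
(the next term ⌊1802/47^2⌋ = 0, terminating the sum). Summing: v_47(1802!) = 38 = 38.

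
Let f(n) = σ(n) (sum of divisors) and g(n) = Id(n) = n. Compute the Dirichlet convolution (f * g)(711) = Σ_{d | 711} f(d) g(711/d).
(σ * Id)(711) = 5406

Divisors of 711: [1, 3, 9, 79, 237, 711]. For each d | 711:
  d = 1: σ(1) · Id(711/1) = 1 · 711 = 711
  d = 3: σ(3) · Id(711/3) = 4 · 237 = 948
  d = 9: σ(9) · Id(711/9) = 13 · 79 = 1027
  d = 79: σ(79) · Id(711/79) = 80 · 9 = 720
  d = 237: σ(237) · Id(711/237) = 320 · 3 = 960
  d = 711: σ(711) · Id(711/711) = 1040 · 1 = 1040
Summing: (σ * Id)(711) = 711 + 948 + 1027 + 720 + 960 + 1040 = 5406.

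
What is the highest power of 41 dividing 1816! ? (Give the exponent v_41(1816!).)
v_41(1816!) = 45

Legendre's formula: v_p(n!) = Σ_{k ≥ 1} ⌊n / p^k⌋. For p = 41, n = 1816, the terms are:
  ⌊1816/41^1⌋ = ⌊1816/41⌋ = 44
  ⌊1816/41^2⌋ = ⌊1816/1681⌋ = 1
(the next term ⌊1816/41^3⌋ = 0, terminating the sum). Summing: v_41(1816!) = 44 + 1 = 45.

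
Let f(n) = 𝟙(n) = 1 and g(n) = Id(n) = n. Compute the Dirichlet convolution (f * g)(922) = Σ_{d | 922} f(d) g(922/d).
(𝟙 * Id)(922) = 1386

Divisors of 922: [1, 2, 461, 922]. For each d | 922:
  d = 1: 𝟙(1) · Id(922/1) = 1 · 922 = 922
  d = 2: 𝟙(2) · Id(922/2) = 1 · 461 = 461
  d = 461: 𝟙(461) · Id(922/461) = 1 · 2 = 2
  d = 922: 𝟙(922) · Id(922/922) = 1 · 1 = 1
Summing: (𝟙 * Id)(922) = 922 + 461 + 2 + 1 = 1386.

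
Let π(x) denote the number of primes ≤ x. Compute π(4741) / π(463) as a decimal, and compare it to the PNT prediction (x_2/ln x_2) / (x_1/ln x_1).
π(4741)/π(463) = 639/90 ≈ 7.1000;  PNT prediction ≈ 7.4254.

π(463) = 90 and π(4741) = 639, so π(4741)/π(463) ≈ 7.1000. The PNT-predicted ratio is (4741/ln(4741)) / (463/ln(463)) ≈ 7.4254. The two agree to within a few percent, as expected.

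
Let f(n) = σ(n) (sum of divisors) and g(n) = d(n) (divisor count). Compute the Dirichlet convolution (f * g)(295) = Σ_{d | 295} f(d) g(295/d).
(σ * d)(295) = 496

Divisors of 295: [1, 5, 59, 295]. For each d | 295:
  d = 1: σ(1) · d(295/1) = 1 · 4 = 4
  d = 5: σ(5) · d(295/5) = 6 · 2 = 12
  d = 59: σ(59) · d(295/59) = 60 · 2 = 120
  d = 295: σ(295) · d(295/295) = 360 · 1 = 360
Summing: (σ * d)(295) = 4 + 12 + 120 + 360 = 496.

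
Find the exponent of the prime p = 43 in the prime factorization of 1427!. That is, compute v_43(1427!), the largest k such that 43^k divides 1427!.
v_43(1427!) = 33

Legendre's formula: v_p(n!) = Σ_{k ≥ 1} ⌊n / p^k⌋. For p = 43, n = 1427, the terms are:
  ⌊1427/43^1⌋ = ⌊1427/43⌋ = 33
(the next term ⌊1427/43^2⌋ = 0, terminating the sum). Summing: v_43(1427!) = 33 = 33.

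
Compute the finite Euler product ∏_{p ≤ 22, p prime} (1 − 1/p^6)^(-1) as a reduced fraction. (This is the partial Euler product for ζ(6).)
∏ = 99475806666511821483705625/97780003061374251090837504

The primes p ≤ 22 are [2, 3, 5, 7, 11, 13, 17, 19]. For each prime, (1 − 1/p^6)^(-1) = p^6 / (p^6 − 1). The product is (1 − 1/2^6)^(-1), (1 − 1/3^6)^(-1), (1 − 1/5^6)^(-1), (1 − 1/7^6)^(-1), (1 − 1/11^6)^(-1), (1 − 1/13^6)^(-1), (1 − 1/17^6)^(-1), (1 − 1/19^6)^(-1) = ∏ p^6 / (p^6 − 1) = 99475806666511821483705625/97780003061374251090837504.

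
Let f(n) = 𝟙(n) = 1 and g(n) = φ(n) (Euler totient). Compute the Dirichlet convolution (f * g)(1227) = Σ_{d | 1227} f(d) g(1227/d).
(𝟙 * φ)(1227) = 1227

Divisors of 1227: [1, 3, 409, 1227]. For each d | 1227:
  d = 1: 𝟙(1) · φ(1227/1) = 1 · 816 = 816
  d = 3: 𝟙(3) · φ(1227/3) = 1 · 408 = 408
  d = 409: 𝟙(409) · φ(1227/409) = 1 · 2 = 2
  d = 1227: 𝟙(1227) · φ(1227/1227) = 1 · 1 = 1
Summing: (𝟙 * φ)(1227) = 816 + 408 + 2 + 1 = 1227.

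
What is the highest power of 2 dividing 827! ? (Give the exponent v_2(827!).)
v_2(827!) = 820

Legendre's formula: v_p(n!) = Σ_{k ≥ 1} ⌊n / p^k⌋. For p = 2, n = 827, the terms are:
  ⌊827/2^1⌋ = ⌊827/2⌋ = 413
  ⌊827/2^2⌋ = ⌊827/4⌋ = 206
  ⌊827/2^3⌋ = ⌊827/8⌋ = 103
  ⌊827/2^4⌋ = ⌊827/16⌋ = 51
  ⌊827/2^5⌋ = ⌊827/32⌋ = 25
  ⌊827/2^6⌋ = ⌊827/64⌋ = 12
  ⌊827/2^7⌋ = ⌊827/128⌋ = 6
  ⌊827/2^8⌋ = ⌊827/256⌋ = 3
  ⌊827/2^9⌋ = ⌊827/512⌋ = 1
(the next term ⌊827/2^10⌋ = 0, terminating the sum). Summing: v_2(827!) = 413 + 206 + 103 + 51 + 25 + 12 + 6 + 3 + 1 = 820.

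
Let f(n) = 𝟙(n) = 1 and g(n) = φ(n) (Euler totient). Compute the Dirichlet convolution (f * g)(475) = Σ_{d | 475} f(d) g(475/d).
(𝟙 * φ)(475) = 475

Divisors of 475: [1, 5, 19, 25, 95, 475]. For each d | 475:
  d = 1: 𝟙(1) · φ(475/1) = 1 · 360 = 360
  d = 5: 𝟙(5) · φ(475/5) = 1 · 72 = 72
  d = 19: 𝟙(19) · φ(475/19) = 1 · 20 = 20
  d = 25: 𝟙(25) · φ(475/25) = 1 · 18 = 18
  d = 95: 𝟙(95) · φ(475/95) = 1 · 4 = 4
  d = 475: 𝟙(475) · φ(475/475) = 1 · 1 = 1
Summing: (𝟙 * φ)(475) = 360 + 72 + 20 + 18 + 4 + 1 = 475.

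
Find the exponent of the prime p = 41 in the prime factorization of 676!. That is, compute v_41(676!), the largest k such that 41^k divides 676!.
v_41(676!) = 16

Legendre's formula: v_p(n!) = Σ_{k ≥ 1} ⌊n / p^k⌋. For p = 41, n = 676, the terms are:
  ⌊676/41^1⌋ = ⌊676/41⌋ = 16
(the next term ⌊676/41^2⌋ = 0, terminating the sum). Summing: v_41(676!) = 16 = 16.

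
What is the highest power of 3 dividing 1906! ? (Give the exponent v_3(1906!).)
v_3(1906!) = 948

Legendre's formula: v_p(n!) = Σ_{k ≥ 1} ⌊n / p^k⌋. For p = 3, n = 1906, the terms are:
  ⌊1906/3^1⌋ = ⌊1906/3⌋ = 635
  ⌊1906/3^2⌋ = ⌊1906/9⌋ = 211
  ⌊1906/3^3⌋ = ⌊1906/27⌋ = 70
  ⌊1906/3^4⌋ = ⌊1906/81⌋ = 23
  ⌊1906/3^5⌋ = ⌊1906/243⌋ = 7
  ⌊1906/3^6⌋ = ⌊1906/729⌋ = 2
(the next term ⌊1906/3^7⌋ = 0, terminating the sum). Summing: v_3(1906!) = 635 + 211 + 70 + 23 + 7 + 2 = 948.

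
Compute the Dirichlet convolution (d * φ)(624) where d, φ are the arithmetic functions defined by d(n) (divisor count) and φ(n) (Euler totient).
(d * φ)(624) = 1736

Divisors of 624: [1, 2, 3, 4, 6, 8, 12, 13, 16, 24, 26, 39, 48, 52, 78, 104, 156, 208, 312, 624]. For each d | 624:
  d = 1: d(1) · φ(624/1) = 1 · 192 = 192
  d = 2: d(2) · φ(624/2) = 2 · 96 = 192
  d = 3: d(3) · φ(624/3) = 2 · 96 = 192
  d = 4: d(4) · φ(624/4) = 3 · 48 = 144
  d = 6: d(6) · φ(624/6) = 4 · 48 = 192
  d = 8: d(8) · φ(624/8) = 4 · 24 = 96
  d = 12: d(12) · φ(624/12) = 6 · 24 = 144
  d = 13: d(13) · φ(624/13) = 2 · 16 = 32
  d = 16: d(16) · φ(624/16) = 5 · 24 = 120
  d = 24: d(24) · φ(624/24) = 8 · 12 = 96
  d = 26: d(26) · φ(624/26) = 4 · 8 = 32
  d = 39: d(39) · φ(624/39) = 4 · 8 = 32
  d = 48: d(48) · φ(624/48) = 10 · 12 = 120
  d = 52: d(52) · φ(624/52) = 6 · 4 = 24
  d = 78: d(78) · φ(624/78) = 8 · 4 = 32
  d = 104: d(104) · φ(624/104) = 8 · 2 = 16
  d = 156: d(156) · φ(624/156) = 12 · 2 = 24
  d = 208: d(208) · φ(624/208) = 10 · 2 = 20
  d = 312: d(312) · φ(624/312) = 16 · 1 = 16
  d = 624: d(624) · φ(624/624) = 20 · 1 = 20
Summing: (d * φ)(624) = 192 + 192 + 192 + 144 + 192 + 96 + 144 + 32 + 120 + 96 + 32 + 32 + 120 + 24 + 32 + 16 + 24 + 20 + 16 + 20 = 1736.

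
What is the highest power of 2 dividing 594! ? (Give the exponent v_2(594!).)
v_2(594!) = 590

Legendre's formula: v_p(n!) = Σ_{k ≥ 1} ⌊n / p^k⌋. For p = 2, n = 594, the terms are:
  ⌊594/2^1⌋ = ⌊594/2⌋ = 297
  ⌊594/2^2⌋ = ⌊594/4⌋ = 148
  ⌊594/2^3⌋ = ⌊594/8⌋ = 74
  ⌊594/2^4⌋ = ⌊594/16⌋ = 37
  ⌊594/2^5⌋ = ⌊594/32⌋ = 18
  ⌊594/2^6⌋ = ⌊594/64⌋ = 9
  ⌊594/2^7⌋ = ⌊594/128⌋ = 4
  ⌊594/2^8⌋ = ⌊594/256⌋ = 2
  ⌊594/2^9⌋ = ⌊594/512⌋ = 1
(the next term ⌊594/2^10⌋ = 0, terminating the sum). Summing: v_2(594!) = 297 + 148 + 74 + 37 + 18 + 9 + 4 + 2 + 1 = 590.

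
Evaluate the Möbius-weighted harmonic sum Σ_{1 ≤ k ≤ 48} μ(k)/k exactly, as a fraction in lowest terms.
Σ μ(k)/k = -12611493192339623/614889782588491410

Values of μ(k) for 1 ≤ k ≤ 48: μ(1) = 1, μ(2) = -1, μ(3) = -1, μ(5) = -1, μ(6) = 1, μ(7) = -1, μ(10) = 1, μ(11) = -1, μ(13) = -1, μ(14) = 1, μ(15) = 1, μ(17) = -1, μ(19) = -1, μ(21) = 1, μ(22) = 1, μ(23) = -1, μ(26) = 1, μ(29) = -1, μ(30) = -1, μ(31) = -1, μ(33) = 1, μ(34) = 1, μ(35) = 1, μ(37) = -1, μ(38) = 1, μ(39) = 1, μ(41) = -1, μ(42) = -1, μ(43) = -1, μ(46) = 1, μ(47) = -1, with μ = 0 on non-squarefree integers. Summing μ(k)/k for k where μ(k) ≠ 0 gives -12611493192339623/614889782588491410 ≈ -0.0205. (PNT ⟺ this sum → 0 as n → ∞.)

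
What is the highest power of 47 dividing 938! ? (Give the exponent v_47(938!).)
v_47(938!) = 19

Legendre's formula: v_p(n!) = Σ_{k ≥ 1} ⌊n / p^k⌋. For p = 47, n = 938, the terms are:
  ⌊938/47^1⌋ = ⌊938/47⌋ = 19
(the next term ⌊938/47^2⌋ = 0, terminating the sum). Summing: v_47(938!) = 19 = 19.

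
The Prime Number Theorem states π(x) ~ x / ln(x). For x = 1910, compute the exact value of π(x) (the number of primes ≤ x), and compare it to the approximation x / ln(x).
π(1910) = 292;  x/ln(x) ≈ 252.82;  relative error ≈ 13.42%.

Directly count primes up to 1910: π(1910) = 292. The PNT approximation gives 1910/ln(1910) ≈ 1910/7.55486 ≈ 252.82. Relative error (π(x) − x/ln(x)) / π(x) ≈ 13.42%; the approximation is known to undercount slightly (Li(x) is a better estimate).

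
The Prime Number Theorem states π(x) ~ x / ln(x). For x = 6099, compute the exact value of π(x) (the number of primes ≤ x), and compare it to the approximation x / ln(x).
π(6099) = 795;  x/ln(x) ≈ 699.76;  relative error ≈ 11.98%.

Directly count primes up to 6099: π(6099) = 795. The PNT approximation gives 6099/ln(6099) ≈ 6099/8.71588 ≈ 699.76. Relative error (π(x) − x/ln(x)) / π(x) ≈ 11.98%; the approximation is known to undercount slightly (Li(x) is a better estimate).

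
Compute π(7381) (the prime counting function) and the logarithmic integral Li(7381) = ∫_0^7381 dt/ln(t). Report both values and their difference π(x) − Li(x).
π(7381) = 938;  Li(7381) ≈ 957.23;  π(x) − Li(x) ≈ -19.23.

Direct count of primes ≤ 7381 gives π(7381) = 938. Numerical evaluation of the logarithmic integral gives Li(7381) ≈ 957.23. The difference π(x) − Li(x) ≈ -19.23 is typically negative for small/moderate x (Li(x) overestimates), though Littlewood's theorem shows this sign changes infinitely often.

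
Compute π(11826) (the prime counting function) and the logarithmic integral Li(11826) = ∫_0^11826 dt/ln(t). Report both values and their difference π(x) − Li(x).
π(11826) = 1417;  Li(11826) ≈ 1442.56;  π(x) − Li(x) ≈ -25.56.

Direct count of primes ≤ 11826 gives π(11826) = 1417. Numerical evaluation of the logarithmic integral gives Li(11826) ≈ 1442.56. The difference π(x) − Li(x) ≈ -25.56 is typically negative for small/moderate x (Li(x) overestimates), though Littlewood's theorem shows this sign changes infinitely often.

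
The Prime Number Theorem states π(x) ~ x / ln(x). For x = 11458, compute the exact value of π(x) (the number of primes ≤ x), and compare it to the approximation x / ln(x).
π(11458) = 1381;  x/ln(x) ≈ 1225.92;  relative error ≈ 11.23%.

Directly count primes up to 11458: π(11458) = 1381. The PNT approximation gives 11458/ln(11458) ≈ 11458/9.34644 ≈ 1225.92. Relative error (π(x) − x/ln(x)) / π(x) ≈ 11.23%; the approximation is known to undercount slightly (Li(x) is a better estimate).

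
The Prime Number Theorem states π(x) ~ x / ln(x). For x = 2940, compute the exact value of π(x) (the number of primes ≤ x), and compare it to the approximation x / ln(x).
π(2940) = 424;  x/ln(x) ≈ 368.14;  relative error ≈ 13.18%.

Directly count primes up to 2940: π(2940) = 424. The PNT approximation gives 2940/ln(2940) ≈ 2940/7.98616 ≈ 368.14. Relative error (π(x) − x/ln(x)) / π(x) ≈ 13.18%; the approximation is known to undercount slightly (Li(x) is a better estimate).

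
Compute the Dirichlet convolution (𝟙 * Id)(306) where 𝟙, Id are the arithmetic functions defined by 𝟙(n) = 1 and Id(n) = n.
(𝟙 * Id)(306) = 702

Divisors of 306: [1, 2, 3, 6, 9, 17, 18, 34, 51, 102, 153, 306]. For each d | 306:
  d = 1: 𝟙(1) · Id(306/1) = 1 · 306 = 306
  d = 2: 𝟙(2) · Id(306/2) = 1 · 153 = 153
  d = 3: 𝟙(3) · Id(306/3) = 1 · 102 = 102
  d = 6: 𝟙(6) · Id(306/6) = 1 · 51 = 51
  d = 9: 𝟙(9) · Id(306/9) = 1 · 34 = 34
  d = 17: 𝟙(17) · Id(306/17) = 1 · 18 = 18
  d = 18: 𝟙(18) · Id(306/18) = 1 · 17 = 17
  d = 34: 𝟙(34) · Id(306/34) = 1 · 9 = 9
  d = 51: 𝟙(51) · Id(306/51) = 1 · 6 = 6
  d = 102: 𝟙(102) · Id(306/102) = 1 · 3 = 3
  d = 153: 𝟙(153) · Id(306/153) = 1 · 2 = 2
  d = 306: 𝟙(306) · Id(306/306) = 1 · 1 = 1
Summing: (𝟙 * Id)(306) = 306 + 153 + 102 + 51 + 34 + 18 + 17 + 9 + 6 + 3 + 2 + 1 = 702.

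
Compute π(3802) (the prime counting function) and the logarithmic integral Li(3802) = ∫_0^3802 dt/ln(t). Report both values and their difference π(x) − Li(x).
π(3802) = 528;  Li(3802) ≈ 541.42;  π(x) − Li(x) ≈ -13.42.

Direct count of primes ≤ 3802 gives π(3802) = 528. Numerical evaluation of the logarithmic integral gives Li(3802) ≈ 541.42. The difference π(x) − Li(x) ≈ -13.42 is typically negative for small/moderate x (Li(x) overestimates), though Littlewood's theorem shows this sign changes infinitely often.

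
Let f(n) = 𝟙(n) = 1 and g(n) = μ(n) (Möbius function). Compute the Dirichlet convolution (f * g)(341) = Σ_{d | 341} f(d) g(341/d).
(𝟙 * μ)(341) = 0

Divisors of 341: [1, 11, 31, 341]. For each d | 341:
  d = 1: 𝟙(1) · μ(341/1) = 1 · 1 = 1
  d = 11: 𝟙(11) · μ(341/11) = 1 · -1 = -1
  d = 31: 𝟙(31) · μ(341/31) = 1 · -1 = -1
  d = 341: 𝟙(341) · μ(341/341) = 1 · 1 = 1
Summing: (𝟙 * μ)(341) = 1 + -1 + -1 + 1 = 0.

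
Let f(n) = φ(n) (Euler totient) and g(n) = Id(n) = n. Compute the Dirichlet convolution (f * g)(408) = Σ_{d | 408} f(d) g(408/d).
(φ * Id)(408) = 3300

Divisors of 408: [1, 2, 3, 4, 6, 8, 12, 17, 24, 34, 51, 68, 102, 136, 204, 408]. For each d | 408:
  d = 1: φ(1) · Id(408/1) = 1 · 408 = 408
  d = 2: φ(2) · Id(408/2) = 1 · 204 = 204
  d = 3: φ(3) · Id(408/3) = 2 · 136 = 272
  d = 4: φ(4) · Id(408/4) = 2 · 102 = 204
  d = 6: φ(6) · Id(408/6) = 2 · 68 = 136
  d = 8: φ(8) · Id(408/8) = 4 · 51 = 204
  d = 12: φ(12) · Id(408/12) = 4 · 34 = 136
  d = 17: φ(17) · Id(408/17) = 16 · 24 = 384
  d = 24: φ(24) · Id(408/24) = 8 · 17 = 136
  d = 34: φ(34) · Id(408/34) = 16 · 12 = 192
  d = 51: φ(51) · Id(408/51) = 32 · 8 = 256
  d = 68: φ(68) · Id(408/68) = 32 · 6 = 192
  d = 102: φ(102) · Id(408/102) = 32 · 4 = 128
  d = 136: φ(136) · Id(408/136) = 64 · 3 = 192
  d = 204: φ(204) · Id(408/204) = 64 · 2 = 128
  d = 408: φ(408) · Id(408/408) = 128 · 1 = 128
Summing: (φ * Id)(408) = 408 + 204 + 272 + 204 + 136 + 204 + 136 + 384 + 136 + 192 + 256 + 192 + 128 + 192 + 128 + 128 = 3300.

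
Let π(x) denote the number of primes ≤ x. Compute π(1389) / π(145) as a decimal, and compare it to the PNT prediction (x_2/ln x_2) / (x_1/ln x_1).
π(1389)/π(145) = 221/34 ≈ 6.5000;  PNT prediction ≈ 6.5881.

π(145) = 34 and π(1389) = 221, so π(1389)/π(145) ≈ 6.5000. The PNT-predicted ratio is (1389/ln(1389)) / (145/ln(145)) ≈ 6.5881. The two agree to within a few percent, as expected.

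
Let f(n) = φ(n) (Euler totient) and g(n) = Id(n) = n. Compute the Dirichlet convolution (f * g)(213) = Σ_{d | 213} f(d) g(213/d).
(φ * Id)(213) = 705

Divisors of 213: [1, 3, 71, 213]. For each d | 213:
  d = 1: φ(1) · Id(213/1) = 1 · 213 = 213
  d = 3: φ(3) · Id(213/3) = 2 · 71 = 142
  d = 71: φ(71) · Id(213/71) = 70 · 3 = 210
  d = 213: φ(213) · Id(213/213) = 140 · 1 = 140
Summing: (φ * Id)(213) = 213 + 142 + 210 + 140 = 705.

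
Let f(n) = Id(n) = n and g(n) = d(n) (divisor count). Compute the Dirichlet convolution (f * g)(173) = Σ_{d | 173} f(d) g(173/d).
(Id * d)(173) = 175

Divisors of 173: [1, 173]. For each d | 173:
  d = 1: Id(1) · d(173/1) = 1 · 2 = 2
  d = 173: Id(173) · d(173/173) = 173 · 1 = 173
Summing: (Id * d)(173) = 2 + 173 = 175.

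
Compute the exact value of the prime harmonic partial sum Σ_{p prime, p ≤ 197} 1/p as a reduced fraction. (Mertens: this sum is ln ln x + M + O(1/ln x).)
Σ 1/p = 76196574135067008118914163673288637004399442476398684669741544152346284384175423/39195588149163123383161804554421175259738677336198748467804183290796540382737190

π(197) = 45, so the primes ≤ 197 are [2, 3, 5, 7, 11, 13, 17, 19, 23, 29, 31, 37, 41, 43, 47, 53, 59, 61, 67, 71, 73, 79, 83, 89, 97, 101, 103, 107, 109, 113, 127, 131, 137, 139, 149, 151, 157, 163, 167, 173, 179, 181, 191, 193, 197]. Summing 1/p over these primes: 76196574135067008118914163673288637004399442476398684669741544152346284384175423/39195588149163123383161804554421175259738677336198748467804183290796540382737190 ≈ 1.9440. Mertens estimate ln ln(197) + 0.2615 ≈ 1.9260.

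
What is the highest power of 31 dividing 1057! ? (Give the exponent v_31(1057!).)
v_31(1057!) = 35

Legendre's formula: v_p(n!) = Σ_{k ≥ 1} ⌊n / p^k⌋. For p = 31, n = 1057, the terms are:
  ⌊1057/31^1⌋ = ⌊1057/31⌋ = 34
  ⌊1057/31^2⌋ = ⌊1057/961⌋ = 1
(the next term ⌊1057/31^3⌋ = 0, terminating the sum). Summing: v_31(1057!) = 34 + 1 = 35.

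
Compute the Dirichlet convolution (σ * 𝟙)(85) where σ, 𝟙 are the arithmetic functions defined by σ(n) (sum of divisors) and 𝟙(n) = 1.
(σ * 𝟙)(85) = 133

Divisors of 85: [1, 5, 17, 85]. For each d | 85:
  d = 1: σ(1) · 𝟙(85/1) = 1 · 1 = 1
  d = 5: σ(5) · 𝟙(85/5) = 6 · 1 = 6
  d = 17: σ(17) · 𝟙(85/17) = 18 · 1 = 18
  d = 85: σ(85) · 𝟙(85/85) = 108 · 1 = 108
Summing: (σ * 𝟙)(85) = 1 + 6 + 18 + 108 = 133.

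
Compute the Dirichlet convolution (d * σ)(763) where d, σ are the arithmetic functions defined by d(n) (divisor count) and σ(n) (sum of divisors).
(d * σ)(763) = 1120

Divisors of 763: [1, 7, 109, 763]. For each d | 763:
  d = 1: d(1) · σ(763/1) = 1 · 880 = 880
  d = 7: d(7) · σ(763/7) = 2 · 110 = 220
  d = 109: d(109) · σ(763/109) = 2 · 8 = 16
  d = 763: d(763) · σ(763/763) = 4 · 1 = 4
Summing: (d * σ)(763) = 880 + 220 + 16 + 4 = 1120.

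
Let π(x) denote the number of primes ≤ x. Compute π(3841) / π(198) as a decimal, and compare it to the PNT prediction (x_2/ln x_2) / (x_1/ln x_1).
π(3841)/π(198) = 532/45 ≈ 11.8222;  PNT prediction ≈ 12.4295.

π(198) = 45 and π(3841) = 532, so π(3841)/π(198) ≈ 11.8222. The PNT-predicted ratio is (3841/ln(3841)) / (198/ln(198)) ≈ 12.4295. The two agree to within a few percent, as expected.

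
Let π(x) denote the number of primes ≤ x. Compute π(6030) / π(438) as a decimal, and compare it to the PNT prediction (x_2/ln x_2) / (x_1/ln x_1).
π(6030)/π(438) = 786/84 ≈ 9.3571;  PNT prediction ≈ 9.6197.

π(438) = 84 and π(6030) = 786, so π(6030)/π(438) ≈ 9.3571. The PNT-predicted ratio is (6030/ln(6030)) / (438/ln(438)) ≈ 9.6197. The two agree to within a few percent, as expected.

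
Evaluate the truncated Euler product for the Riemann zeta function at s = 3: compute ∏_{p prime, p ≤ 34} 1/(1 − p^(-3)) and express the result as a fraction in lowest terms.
∏ = 209363023479599225665/174187638420315512832

The primes p ≤ 34 are [2, 3, 5, 7, 11, 13, 17, 19, 23, 29, 31]. For each prime, (1 − 1/p^3)^(-1) = p^3 / (p^3 − 1). The product is (1 − 1/2^3)^(-1), (1 − 1/3^3)^(-1), (1 − 1/5^3)^(-1), (1 − 1/7^3)^(-1), (1 − 1/11^3)^(-1), (1 − 1/13^3)^(-1), (1 − 1/17^3)^(-1), (1 − 1/19^3)^(-1), (1 − 1/23^3)^(-1), (1 − 1/29^3)^(-1), (1 − 1/31^3)^(-1) = ∏ p^3 / (p^3 − 1) = 209363023479599225665/174187638420315512832.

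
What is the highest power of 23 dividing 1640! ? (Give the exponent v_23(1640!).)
v_23(1640!) = 74

Legendre's formula: v_p(n!) = Σ_{k ≥ 1} ⌊n / p^k⌋. For p = 23, n = 1640, the terms are:
  ⌊1640/23^1⌋ = ⌊1640/23⌋ = 71
  ⌊1640/23^2⌋ = ⌊1640/529⌋ = 3
(the next term ⌊1640/23^3⌋ = 0, terminating the sum). Summing: v_23(1640!) = 71 + 3 = 74.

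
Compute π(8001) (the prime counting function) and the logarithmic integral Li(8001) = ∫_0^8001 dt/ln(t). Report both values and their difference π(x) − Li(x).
π(8001) = 1007;  Li(8001) ≈ 1026.53;  π(x) − Li(x) ≈ -19.53.

Direct count of primes ≤ 8001 gives π(8001) = 1007. Numerical evaluation of the logarithmic integral gives Li(8001) ≈ 1026.53. The difference π(x) − Li(x) ≈ -19.53 is typically negative for small/moderate x (Li(x) overestimates), though Littlewood's theorem shows this sign changes infinitely often.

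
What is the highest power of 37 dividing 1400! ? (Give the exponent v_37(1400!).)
v_37(1400!) = 38

Legendre's formula: v_p(n!) = Σ_{k ≥ 1} ⌊n / p^k⌋. For p = 37, n = 1400, the terms are:
  ⌊1400/37^1⌋ = ⌊1400/37⌋ = 37
  ⌊1400/37^2⌋ = ⌊1400/1369⌋ = 1
(the next term ⌊1400/37^3⌋ = 0, terminating the sum). Summing: v_37(1400!) = 37 + 1 = 38.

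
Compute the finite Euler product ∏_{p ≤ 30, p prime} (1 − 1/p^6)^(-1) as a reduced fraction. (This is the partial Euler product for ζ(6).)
∏ = 72490271559216474168912845656112612875/71254500493223560043941297249880899584

The primes p ≤ 30 are [2, 3, 5, 7, 11, 13, 17, 19, 23, 29]. For each prime, (1 − 1/p^6)^(-1) = p^6 / (p^6 − 1). The product is (1 − 1/2^6)^(-1), (1 − 1/3^6)^(-1), (1 − 1/5^6)^(-1), (1 − 1/7^6)^(-1), (1 − 1/11^6)^(-1), (1 − 1/13^6)^(-1), (1 − 1/17^6)^(-1), (1 − 1/19^6)^(-1), (1 − 1/23^6)^(-1), (1 − 1/29^6)^(-1) = ∏ p^6 / (p^6 − 1) = 72490271559216474168912845656112612875/71254500493223560043941297249880899584.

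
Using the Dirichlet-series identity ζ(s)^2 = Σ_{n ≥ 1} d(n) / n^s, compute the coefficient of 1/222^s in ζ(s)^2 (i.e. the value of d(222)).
d(222) = 8

ζ(s)^2 = (Σ 1/m^s)(Σ 1/k^s). The coefficient of 1/n^s in the product is the number of ordered pairs (m, k) with mk = n, which equals d(n). For n = 222, divisors are [1, 2, 3, 6, 37, 74, 111, 222], so d(222) = 8.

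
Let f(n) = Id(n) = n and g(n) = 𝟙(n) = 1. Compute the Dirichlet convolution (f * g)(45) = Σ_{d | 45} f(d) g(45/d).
(Id * 𝟙)(45) = 78

Divisors of 45: [1, 3, 5, 9, 15, 45]. For each d | 45:
  d = 1: Id(1) · 𝟙(45/1) = 1 · 1 = 1
  d = 3: Id(3) · 𝟙(45/3) = 3 · 1 = 3
  d = 5: Id(5) · 𝟙(45/5) = 5 · 1 = 5
  d = 9: Id(9) · 𝟙(45/9) = 9 · 1 = 9
  d = 15: Id(15) · 𝟙(45/15) = 15 · 1 = 15
  d = 45: Id(45) · 𝟙(45/45) = 45 · 1 = 45
Summing: (Id * 𝟙)(45) = 1 + 3 + 5 + 9 + 15 + 45 = 78.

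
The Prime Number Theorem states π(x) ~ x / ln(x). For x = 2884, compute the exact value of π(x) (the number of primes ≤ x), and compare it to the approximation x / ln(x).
π(2884) = 417;  x/ln(x) ≈ 362.00;  relative error ≈ 13.19%.

Directly count primes up to 2884: π(2884) = 417. The PNT approximation gives 2884/ln(2884) ≈ 2884/7.96693 ≈ 362.00. Relative error (π(x) − x/ln(x)) / π(x) ≈ 13.19%; the approximation is known to undercount slightly (Li(x) is a better estimate).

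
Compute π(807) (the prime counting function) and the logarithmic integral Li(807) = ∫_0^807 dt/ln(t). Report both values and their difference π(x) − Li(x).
π(807) = 139;  Li(807) ≈ 149.24;  π(x) − Li(x) ≈ -10.24.

Direct count of primes ≤ 807 gives π(807) = 139. Numerical evaluation of the logarithmic integral gives Li(807) ≈ 149.24. The difference π(x) − Li(x) ≈ -10.24 is typically negative for small/moderate x (Li(x) overestimates), though Littlewood's theorem shows this sign changes infinitely often.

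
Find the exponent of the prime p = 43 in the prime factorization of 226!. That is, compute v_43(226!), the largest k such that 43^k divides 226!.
v_43(226!) = 5

Legendre's formula: v_p(n!) = Σ_{k ≥ 1} ⌊n / p^k⌋. For p = 43, n = 226, the terms are:
  ⌊226/43^1⌋ = ⌊226/43⌋ = 5
(the next term ⌊226/43^2⌋ = 0, terminating the sum). Summing: v_43(226!) = 5 = 5.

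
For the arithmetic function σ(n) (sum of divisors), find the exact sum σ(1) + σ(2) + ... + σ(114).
Σ_{n ≤ 114} σ(n) = 10753

Compute σ(n) for each 1 ≤ n ≤ 114: σ(1) = 1, σ(2) = 3, σ(3) = 4, σ(4) = 7, σ(5) = 6, σ(6) = 12, σ(7) = 8, σ(8) = 15, σ(9) = 13, σ(10) = 18, σ(11) = 12, σ(12) = 28, σ(13) = 14, σ(14) = 24, σ(15) = 24, σ(16) = 31, σ(17) = 18, σ(18) = 39, σ(19) = 20, σ(20) = 42, σ(21) = 32, σ(22) = 36, σ(23) = 24, σ(24) = 60, σ(25) = 31, σ(26) = 42, σ(27) = 40, σ(28) = 56, σ(29) = 30, σ(30) = 72, σ(31) = 32, σ(32) = 63, σ(33) = 48, σ(34) = 54, σ(35) = 48, σ(36) = 91, σ(37) = 38, σ(38) = 60, σ(39) = 56, σ(40) = 90, σ(41) = 42, σ(42) = 96, σ(43) = 44, σ(44) = 84, σ(45) = 78, σ(46) = 72, σ(47) = 48, σ(48) = 124, σ(49) = 57, σ(50) = 93, σ(51) = 72, σ(52) = 98, σ(53) = 54, σ(54) = 120, σ(55) = 72, σ(56) = 120, σ(57) = 80, σ(58) = 90, σ(59) = 60, σ(60) = 168, σ(61) = 62, σ(62) = 96, σ(63) = 104, σ(64) = 127, σ(65) = 84, σ(66) = 144, σ(67) = 68, σ(68) = 126, σ(69) = 96, σ(70) = 144, σ(71) = 72, σ(72) = 195, σ(73) = 74, σ(74) = 114, σ(75) = 124, σ(76) = 140, σ(77) = 96, σ(78) = 168, σ(79) = 80, σ(80) = 186, σ(81) = 121, σ(82) = 126, σ(83) = 84, σ(84) = 224, σ(85) = 108, σ(86) = 132, σ(87) = 120, σ(88) = 180, σ(89) = 90, σ(90) = 234, σ(91) = 112, σ(92) = 168, σ(93) = 128, σ(94) = 144, σ(95) = 120, σ(96) = 252, σ(97) = 98, σ(98) = 171, σ(99) = 156, σ(100) = 217, σ(101) = 102, σ(102) = 216, σ(103) = 104, σ(104) = 210, σ(105) = 192, σ(106) = 162, σ(107) = 108, σ(108) = 280, σ(109) = 110, σ(110) = 216, σ(111) = 152, σ(112) = 248, σ(113) = 114, σ(114) = 240. Summing all 114 values: 10753. (Average order: Σ_{n ≤ x} σ(n) ~ (π²/12) x². For x = 114, (π²/12)·114² ≈ 10688.78.)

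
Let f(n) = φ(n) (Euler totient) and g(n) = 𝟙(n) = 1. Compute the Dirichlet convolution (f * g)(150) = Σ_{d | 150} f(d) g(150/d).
(φ * 𝟙)(150) = 150

Divisors of 150: [1, 2, 3, 5, 6, 10, 15, 25, 30, 50, 75, 150]. For each d | 150:
  d = 1: φ(1) · 𝟙(150/1) = 1 · 1 = 1
  d = 2: φ(2) · 𝟙(150/2) = 1 · 1 = 1
  d = 3: φ(3) · 𝟙(150/3) = 2 · 1 = 2
  d = 5: φ(5) · 𝟙(150/5) = 4 · 1 = 4
  d = 6: φ(6) · 𝟙(150/6) = 2 · 1 = 2
  d = 10: φ(10) · 𝟙(150/10) = 4 · 1 = 4
  d = 15: φ(15) · 𝟙(150/15) = 8 · 1 = 8
  d = 25: φ(25) · 𝟙(150/25) = 20 · 1 = 20
  d = 30: φ(30) · 𝟙(150/30) = 8 · 1 = 8
  d = 50: φ(50) · 𝟙(150/50) = 20 · 1 = 20
  d = 75: φ(75) · 𝟙(150/75) = 40 · 1 = 40
  d = 150: φ(150) · 𝟙(150/150) = 40 · 1 = 40
Summing: (φ * 𝟙)(150) = 1 + 1 + 2 + 4 + 2 + 4 + 8 + 20 + 8 + 20 + 40 + 40 = 150.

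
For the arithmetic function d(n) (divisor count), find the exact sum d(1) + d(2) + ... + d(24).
Σ_{n ≤ 24} d(n) = 84

Compute d(n) for each 1 ≤ n ≤ 24: d(1) = 1, d(2) = 2, d(3) = 2, d(4) = 3, d(5) = 2, d(6) = 4, d(7) = 2, d(8) = 4, d(9) = 3, d(10) = 4, d(11) = 2, d(12) = 6, d(13) = 2, d(14) = 4, d(15) = 4, d(16) = 5, d(17) = 2, d(18) = 6, d(19) = 2, d(20) = 6, d(21) = 4, d(22) = 4, d(23) = 2, d(24) = 8. Summing all 24 values: 84. (Dirichlet's divisor formula: Σ_{n ≤ x} d(n) = x ln(x) + (2γ − 1) x + O(√x). For x = 24, the asymptotic estimate is ≈ 79.98.)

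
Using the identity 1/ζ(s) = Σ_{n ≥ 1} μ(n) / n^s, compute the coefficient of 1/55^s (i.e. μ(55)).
μ(55) = 1

Factor n = 55 = 5 · 11. μ(n) = 0 if any exponent ≥ 2 (not squarefree); otherwise μ(n) = (−1)^{ω(n)} where ω(n) is the number of distinct prime factors. Applying: μ(55) = 1.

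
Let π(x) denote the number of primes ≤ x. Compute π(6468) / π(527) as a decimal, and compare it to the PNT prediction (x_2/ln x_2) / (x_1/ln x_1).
π(6468)/π(527) = 838/99 ≈ 8.4646;  PNT prediction ≈ 8.7661.

π(527) = 99 and π(6468) = 838, so π(6468)/π(527) ≈ 8.4646. The PNT-predicted ratio is (6468/ln(6468)) / (527/ln(527)) ≈ 8.7661. The two agree to within a few percent, as expected.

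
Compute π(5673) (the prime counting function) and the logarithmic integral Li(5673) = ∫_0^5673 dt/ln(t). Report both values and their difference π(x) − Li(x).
π(5673) = 747;  Li(5673) ≈ 762.71;  π(x) − Li(x) ≈ -15.71.

Direct count of primes ≤ 5673 gives π(5673) = 747. Numerical evaluation of the logarithmic integral gives Li(5673) ≈ 762.71. The difference π(x) − Li(x) ≈ -15.71 is typically negative for small/moderate x (Li(x) overestimates), though Littlewood's theorem shows this sign changes infinitely often.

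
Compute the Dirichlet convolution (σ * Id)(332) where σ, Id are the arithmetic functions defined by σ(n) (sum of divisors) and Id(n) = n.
(σ * Id)(332) = 2839

Divisors of 332: [1, 2, 4, 83, 166, 332]. For each d | 332:
  d = 1: σ(1) · Id(332/1) = 1 · 332 = 332
  d = 2: σ(2) · Id(332/2) = 3 · 166 = 498
  d = 4: σ(4) · Id(332/4) = 7 · 83 = 581
  d = 83: σ(83) · Id(332/83) = 84 · 4 = 336
  d = 166: σ(166) · Id(332/166) = 252 · 2 = 504
  d = 332: σ(332) · Id(332/332) = 588 · 1 = 588
Summing: (σ * Id)(332) = 332 + 498 + 581 + 336 + 504 + 588 = 2839.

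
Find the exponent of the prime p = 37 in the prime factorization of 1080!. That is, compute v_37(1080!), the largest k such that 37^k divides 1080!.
v_37(1080!) = 29

Legendre's formula: v_p(n!) = Σ_{k ≥ 1} ⌊n / p^k⌋. For p = 37, n = 1080, the terms are:
  ⌊1080/37^1⌋ = ⌊1080/37⌋ = 29
(the next term ⌊1080/37^2⌋ = 0, terminating the sum). Summing: v_37(1080!) = 29 = 29.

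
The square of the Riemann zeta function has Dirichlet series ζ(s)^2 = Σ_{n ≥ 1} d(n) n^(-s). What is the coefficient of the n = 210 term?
d(210) = 16

ζ(s)^2 = (Σ 1/m^s)(Σ 1/k^s). The coefficient of 1/n^s in the product is the number of ordered pairs (m, k) with mk = n, which equals d(n). For n = 210, divisors are [1, 2, 3, 5, 6, 7, 10, 14, 15, 21, 30, 35, 42, 70, 105, 210], so d(210) = 16.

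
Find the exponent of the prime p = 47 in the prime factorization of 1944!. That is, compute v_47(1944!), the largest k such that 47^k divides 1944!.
v_47(1944!) = 41

Legendre's formula: v_p(n!) = Σ_{k ≥ 1} ⌊n / p^k⌋. For p = 47, n = 1944, the terms are:
  ⌊1944/47^1⌋ = ⌊1944/47⌋ = 41
(the next term ⌊1944/47^2⌋ = 0, terminating the sum). Summing: v_47(1944!) = 41 = 41.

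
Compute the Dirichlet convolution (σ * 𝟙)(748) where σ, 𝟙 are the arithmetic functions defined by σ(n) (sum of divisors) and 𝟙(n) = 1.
(σ * 𝟙)(748) = 2717

Divisors of 748: [1, 2, 4, 11, 17, 22, 34, 44, 68, 187, 374, 748]. For each d | 748:
  d = 1: σ(1) · 𝟙(748/1) = 1 · 1 = 1
  d = 2: σ(2) · 𝟙(748/2) = 3 · 1 = 3
  d = 4: σ(4) · 𝟙(748/4) = 7 · 1 = 7
  d = 11: σ(11) · 𝟙(748/11) = 12 · 1 = 12
  d = 17: σ(17) · 𝟙(748/17) = 18 · 1 = 18
  d = 22: σ(22) · 𝟙(748/22) = 36 · 1 = 36
  d = 34: σ(34) · 𝟙(748/34) = 54 · 1 = 54
  d = 44: σ(44) · 𝟙(748/44) = 84 · 1 = 84
  d = 68: σ(68) · 𝟙(748/68) = 126 · 1 = 126
  d = 187: σ(187) · 𝟙(748/187) = 216 · 1 = 216
  d = 374: σ(374) · 𝟙(748/374) = 648 · 1 = 648
  d = 748: σ(748) · 𝟙(748/748) = 1512 · 1 = 1512
Summing: (σ * 𝟙)(748) = 1 + 3 + 7 + 12 + 18 + 36 + 54 + 84 + 126 + 216 + 648 + 1512 = 2717.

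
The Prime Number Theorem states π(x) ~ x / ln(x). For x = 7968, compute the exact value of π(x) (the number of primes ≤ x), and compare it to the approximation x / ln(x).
π(7968) = 1006;  x/ln(x) ≈ 886.99;  relative error ≈ 11.83%.

Directly count primes up to 7968: π(7968) = 1006. The PNT approximation gives 7968/ln(7968) ≈ 7968/8.98319 ≈ 886.99. Relative error (π(x) − x/ln(x)) / π(x) ≈ 11.83%; the approximation is known to undercount slightly (Li(x) is a better estimate).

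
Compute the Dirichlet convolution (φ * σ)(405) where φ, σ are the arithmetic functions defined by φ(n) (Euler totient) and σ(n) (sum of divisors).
(φ * σ)(405) = 4050

Divisors of 405: [1, 3, 5, 9, 15, 27, 45, 81, 135, 405]. For each d | 405:
  d = 1: φ(1) · σ(405/1) = 1 · 726 = 726
  d = 3: φ(3) · σ(405/3) = 2 · 240 = 480
  d = 5: φ(5) · σ(405/5) = 4 · 121 = 484
  d = 9: φ(9) · σ(405/9) = 6 · 78 = 468
  d = 15: φ(15) · σ(405/15) = 8 · 40 = 320
  d = 27: φ(27) · σ(405/27) = 18 · 24 = 432
  d = 45: φ(45) · σ(405/45) = 24 · 13 = 312
  d = 81: φ(81) · σ(405/81) = 54 · 6 = 324
  d = 135: φ(135) · σ(405/135) = 72 · 4 = 288
  d = 405: φ(405) · σ(405/405) = 216 · 1 = 216
Summing: (φ * σ)(405) = 726 + 480 + 484 + 468 + 320 + 432 + 312 + 324 + 288 + 216 = 4050.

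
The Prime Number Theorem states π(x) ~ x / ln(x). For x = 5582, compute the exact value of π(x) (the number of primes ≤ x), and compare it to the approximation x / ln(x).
π(5582) = 737;  x/ln(x) ≈ 647.02;  relative error ≈ 12.21%.

Directly count primes up to 5582: π(5582) = 737. The PNT approximation gives 5582/ln(5582) ≈ 5582/8.62730 ≈ 647.02. Relative error (π(x) − x/ln(x)) / π(x) ≈ 12.21%; the approximation is known to undercount slightly (Li(x) is a better estimate).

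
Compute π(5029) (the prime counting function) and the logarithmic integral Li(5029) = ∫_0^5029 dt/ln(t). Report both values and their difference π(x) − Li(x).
π(5029) = 674;  Li(5029) ≈ 687.68;  π(x) − Li(x) ≈ -13.68.

Direct count of primes ≤ 5029 gives π(5029) = 674. Numerical evaluation of the logarithmic integral gives Li(5029) ≈ 687.68. The difference π(x) − Li(x) ≈ -13.68 is typically negative for small/moderate x (Li(x) overestimates), though Littlewood's theorem shows this sign changes infinitely often.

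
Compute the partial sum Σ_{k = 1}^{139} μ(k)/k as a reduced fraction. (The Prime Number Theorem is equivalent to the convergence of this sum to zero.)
Σ μ(k)/k = -149232714064150937862643507545628954127995759701627353/10014646650599190067509233131649940057366334653200433090

Values of μ(k) for 1 ≤ k ≤ 139: μ(1) = 1, μ(2) = -1, μ(3) = -1, μ(5) = -1, μ(6) = 1, μ(7) = -1, μ(10) = 1, μ(11) = -1, μ(13) = -1, μ(14) = 1, μ(15) = 1, μ(17) = -1, μ(19) = -1, μ(21) = 1, μ(22) = 1, μ(23) = -1, μ(26) = 1, μ(29) = -1, μ(30) = -1, μ(31) = -1, μ(33) = 1, μ(34) = 1, μ(35) = 1, μ(37) = -1, μ(38) = 1, μ(39) = 1, μ(41) = -1, μ(42) = -1, μ(43) = -1, μ(46) = 1, μ(47) = -1, μ(51) = 1, μ(53) = -1, μ(55) = 1, μ(57) = 1, μ(58) = 1, μ(59) = -1, μ(61) = -1, μ(62) = 1, μ(65) = 1, μ(66) = -1, μ(67) = -1, μ(69) = 1, μ(70) = -1, μ(71) = -1, μ(73) = -1, μ(74) = 1, μ(77) = 1, μ(78) = -1, μ(79) = -1, μ(82) = 1, μ(83) = -1, μ(85) = 1, μ(86) = 1, μ(87) = 1, μ(89) = -1, μ(91) = 1, μ(93) = 1, μ(94) = 1, μ(95) = 1, μ(97) = -1, μ(101) = -1, μ(102) = -1, μ(103) = -1, μ(105) = -1, μ(106) = 1, μ(107) = -1, μ(109) = -1, μ(110) = -1, μ(111) = 1, μ(113) = -1, μ(114) = -1, μ(115) = 1, μ(118) = 1, μ(119) = 1, μ(122) = 1, μ(123) = 1, μ(127) = -1, μ(129) = 1, μ(130) = -1, μ(131) = -1, μ(133) = 1, μ(134) = 1, μ(137) = -1, μ(138) = -1, μ(139) = -1, with μ = 0 on non-squarefree integers. Summing μ(k)/k for k where μ(k) ≠ 0 gives -149232714064150937862643507545628954127995759701627353/10014646650599190067509233131649940057366334653200433090 ≈ -0.0149. (PNT ⟺ this sum → 0 as n → ∞.)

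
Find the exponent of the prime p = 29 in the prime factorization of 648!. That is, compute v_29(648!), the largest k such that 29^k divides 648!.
v_29(648!) = 22

Legendre's formula: v_p(n!) = Σ_{k ≥ 1} ⌊n / p^k⌋. For p = 29, n = 648, the terms are:
  ⌊648/29^1⌋ = ⌊648/29⌋ = 22
(the next term ⌊648/29^2⌋ = 0, terminating the sum). Summing: v_29(648!) = 22 = 22.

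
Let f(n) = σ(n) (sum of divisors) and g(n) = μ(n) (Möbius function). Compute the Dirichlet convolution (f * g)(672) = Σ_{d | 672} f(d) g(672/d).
(σ * μ)(672) = 672

Divisors of 672: [1, 2, 3, 4, 6, 7, 8, 12, 14, 16, 21, 24, 28, 32, 42, 48, 56, 84, 96, 112, 168, 224, 336, 672]. For each d | 672:
  d = 1: σ(1) · μ(672/1) = 1 · 0 = 0
  d = 2: σ(2) · μ(672/2) = 3 · 0 = 0
  d = 3: σ(3) · μ(672/3) = 4 · 0 = 0
  d = 4: σ(4) · μ(672/4) = 7 · 0 = 0
  d = 6: σ(6) · μ(672/6) = 12 · 0 = 0
  d = 7: σ(7) · μ(672/7) = 8 · 0 = 0
  d = 8: σ(8) · μ(672/8) = 15 · 0 = 0
  d = 12: σ(12) · μ(672/12) = 28 · 0 = 0
  d = 14: σ(14) · μ(672/14) = 24 · 0 = 0
  d = 16: σ(16) · μ(672/16) = 31 · -1 = -31
  d = 21: σ(21) · μ(672/21) = 32 · 0 = 0
  d = 24: σ(24) · μ(672/24) = 60 · 0 = 0
  d = 28: σ(28) · μ(672/28) = 56 · 0 = 0
  d = 32: σ(32) · μ(672/32) = 63 · 1 = 63
  d = 42: σ(42) · μ(672/42) = 96 · 0 = 0
  d = 48: σ(48) · μ(672/48) = 124 · 1 = 124
  d = 56: σ(56) · μ(672/56) = 120 · 0 = 0
  d = 84: σ(84) · μ(672/84) = 224 · 0 = 0
  d = 96: σ(96) · μ(672/96) = 252 · -1 = -252
  d = 112: σ(112) · μ(672/112) = 248 · 1 = 248
  d = 168: σ(168) · μ(672/168) = 480 · 0 = 0
  d = 224: σ(224) · μ(672/224) = 504 · -1 = -504
  d = 336: σ(336) · μ(672/336) = 992 · -1 = -992
  d = 672: σ(672) · μ(672/672) = 2016 · 1 = 2016
Summing: (σ * μ)(672) = 0 + 0 + 0 + 0 + 0 + 0 + 0 + 0 + 0 + -31 + 0 + 0 + 0 + 63 + 0 + 124 + 0 + 0 + -252 + 248 + 0 + -504 + -992 + 2016 = 672.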